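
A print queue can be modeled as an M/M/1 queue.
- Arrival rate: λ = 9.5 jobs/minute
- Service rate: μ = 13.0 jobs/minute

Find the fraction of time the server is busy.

Server utilization: ρ = λ/μ
ρ = 9.5/13.0 = 0.7308
The server is busy 73.08% of the time.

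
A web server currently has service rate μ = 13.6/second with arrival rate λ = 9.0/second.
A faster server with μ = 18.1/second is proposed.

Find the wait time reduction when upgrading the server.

System 1: ρ₁ = 9.0/13.6 = 0.6618, W₁ = 1/(13.6-9.0) = 0.2174
System 2: ρ₂ = 9.0/18.1 = 0.4972, W₂ = 1/(18.1-9.0) = 0.1099
Improvement: (W₁-W₂)/W₁ = (0.2174-0.1099)/0.2174 = 49.45%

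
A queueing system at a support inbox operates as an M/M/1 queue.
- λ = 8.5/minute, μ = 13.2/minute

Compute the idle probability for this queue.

ρ = λ/μ = 8.5/13.2 = 0.6439
P(0) = 1 - ρ = 1 - 0.6439 = 0.3561
The server is idle 35.61% of the time.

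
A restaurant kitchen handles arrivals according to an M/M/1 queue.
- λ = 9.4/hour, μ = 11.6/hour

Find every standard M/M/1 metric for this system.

Step 1: ρ = λ/μ = 9.4/11.6 = 0.8103
Step 2: L = λ/(μ-λ) = 9.4/2.20 = 4.2727
Step 3: Lq = λ²/(μ(μ-λ)) = 88.36/(11.6×2.20) = 3.4624
Step 4: W = 1/(μ-λ) = 1/2.20 = 0.454545
Step 5: Wq = λ/(μ(μ-λ)) = 9.4/(11.6×2.20) = 0.3683
Step 6: P(0) = 1-ρ = 0.1897
Verify: L = λW = 9.4×0.454545 = 4.2727 ✔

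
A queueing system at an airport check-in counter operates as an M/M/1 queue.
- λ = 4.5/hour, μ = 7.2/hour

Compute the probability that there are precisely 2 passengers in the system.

ρ = λ/μ = 4.5/7.2 = 0.6250
P(n) = (1-ρ)ρⁿ
P(2) = (1-0.6250) × 0.6250^2
P(2) = 0.3750 × 0.3906
P(2) = 0.1465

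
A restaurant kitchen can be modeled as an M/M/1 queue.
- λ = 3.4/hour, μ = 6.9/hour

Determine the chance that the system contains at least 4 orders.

ρ = λ/μ = 3.4/6.9 = 0.49275
P(N ≥ n) = ρⁿ
P(N ≥ 4) = 0.49275^4
P(N ≥ 4) = 0.05895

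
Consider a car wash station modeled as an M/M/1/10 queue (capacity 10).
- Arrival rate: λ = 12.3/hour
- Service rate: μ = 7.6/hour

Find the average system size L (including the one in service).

ρ = λ/μ = 12.3/7.6 = 1.61842
P₀ = (1-ρ)/(1-ρ^(K+1)) = (1-1.61842)/(1-1.61842^11) = -0.6184/-198.5279 = 0.003115
P_K = P₀×ρ^K = 0.003115 × 1.61842^10 = 0.003115 × 123.2856 = 0.3840
L = ρ[1 - (K+1)ρ^K + Kρ^(K+1)] / [(1-ρ)(1-ρ^(K+1))]
L = 1.61842 × (1 - 11×123.2856 + 10×199.5279) / ((1 - 1.61842) × (1 - 199.5279)) = 8.4384 cars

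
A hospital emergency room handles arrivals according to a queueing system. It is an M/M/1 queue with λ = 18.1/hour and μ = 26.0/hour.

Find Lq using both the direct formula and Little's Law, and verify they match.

Method 1 (direct): Lq = λ²/(μ(μ-λ)) = 327.61/(26.0 × 7.90) = 1.5950

Method 2 (Little's Law):
W = 1/(μ-λ) = 1/7.90 = 0.12658
Wq = W - 1/μ = 0.12658 - 0.038462 = 0.08812
Lq = λWq = 18.1 × 0.08812 = 1.5950 ✔ (matches Method 1)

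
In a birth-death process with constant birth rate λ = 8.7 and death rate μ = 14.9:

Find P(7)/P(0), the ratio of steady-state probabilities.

For constant rates: P(n)/P(0) = (λ/μ)^n
P(7)/P(0) = (8.7/14.9)^7 = 0.5839^7 = 0.02314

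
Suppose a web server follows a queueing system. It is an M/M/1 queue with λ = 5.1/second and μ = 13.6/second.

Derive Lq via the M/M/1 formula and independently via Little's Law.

Method 1 (direct): Lq = λ²/(μ(μ-λ)) = 26.01/(13.6 × 8.50) = 0.2250

Method 2 (Little's Law):
W = 1/(μ-λ) = 1/8.50 = 0.11765
Wq = W - 1/μ = 0.11765 - 0.073529 = 0.04412
Lq = λWq = 5.1 × 0.04412 = 0.2250 ✔ (matches Method 1)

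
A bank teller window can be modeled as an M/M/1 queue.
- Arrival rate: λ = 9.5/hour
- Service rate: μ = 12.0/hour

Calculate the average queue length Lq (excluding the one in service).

ρ = λ/μ = 9.5/12.0 = 0.7917
For M/M/1: Lq = λ²/(μ(μ-λ))
Lq = 90.25/(12.0 × 2.50)
Lq = 3.0083 transactions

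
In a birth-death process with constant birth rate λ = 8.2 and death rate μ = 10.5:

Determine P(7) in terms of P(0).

For constant rates: P(n)/P(0) = (λ/μ)^n
P(7)/P(0) = (8.2/10.5)^7 = 0.7810^7 = 0.1772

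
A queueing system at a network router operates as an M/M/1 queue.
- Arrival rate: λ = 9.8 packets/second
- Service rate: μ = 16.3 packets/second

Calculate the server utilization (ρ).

Server utilization: ρ = λ/μ
ρ = 9.8/16.3 = 0.6012
The server is busy 60.12% of the time.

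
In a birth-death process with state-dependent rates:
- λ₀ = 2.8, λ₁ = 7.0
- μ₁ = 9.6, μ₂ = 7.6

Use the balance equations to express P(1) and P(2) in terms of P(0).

Balance equations:
State 0: λ₀P₀ = μ₁P₁ → P₁ = (λ₀/μ₁)P₀ = (2.8/9.6)P₀ = 0.2917P₀
State 1: P₂ = (λ₀λ₁)/(μ₁μ₂)P₀ = (2.8×7.0)/(9.6×7.6)P₀ = 0.2686P₀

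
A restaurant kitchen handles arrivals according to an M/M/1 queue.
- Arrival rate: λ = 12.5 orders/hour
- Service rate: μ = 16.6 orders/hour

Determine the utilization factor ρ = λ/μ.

Server utilization: ρ = λ/μ
ρ = 12.5/16.6 = 0.7530
The server is busy 75.30% of the time.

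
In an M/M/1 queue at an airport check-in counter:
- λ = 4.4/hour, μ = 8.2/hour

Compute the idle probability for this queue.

ρ = λ/μ = 4.4/8.2 = 0.5366
P(0) = 1 - ρ = 1 - 0.5366 = 0.4634
The server is idle 46.34% of the time.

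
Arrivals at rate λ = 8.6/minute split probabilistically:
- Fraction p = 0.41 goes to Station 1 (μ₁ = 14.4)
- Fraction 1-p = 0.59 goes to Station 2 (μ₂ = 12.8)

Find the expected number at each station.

Effective rates: λ₁ = 8.6×0.41 = 3.526, λ₂ = 8.6×0.59 = 5.074
Station 1: ρ₁ = 3.526/14.4 = 0.2449, L₁ = ρ₁/(1-ρ₁) = 0.2449/(1-0.2449) = 0.3243
Station 2: ρ₂ = 5.074/12.8 = 0.3964, L₂ = ρ₂/(1-ρ₂) = 0.3964/(1-0.3964) = 0.6567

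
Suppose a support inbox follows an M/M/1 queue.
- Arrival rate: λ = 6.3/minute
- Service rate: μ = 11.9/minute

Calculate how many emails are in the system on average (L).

ρ = λ/μ = 6.3/11.9 = 0.5294
For M/M/1: L = λ/(μ-λ)
L = 6.3/(11.9-6.3) = 6.3/5.60
L = 1.1250 emails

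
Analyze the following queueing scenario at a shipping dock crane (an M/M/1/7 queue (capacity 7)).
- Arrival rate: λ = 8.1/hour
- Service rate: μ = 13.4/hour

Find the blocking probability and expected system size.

ρ = λ/μ = 8.1/13.4 = 0.60448
P₀ = (1-ρ)/(1-ρ^(K+1)) = (1-0.60448)/(1-0.60448^8) = 0.3955/0.9822 = 0.4027
P_K = P₀×ρ^K = 0.4027 × 0.60448^7 = 0.4027 × 0.02949 = 0.01188
Blocking probability P_7 = 0.01188 (1.19%)
L = ρ[1 - (K+1)ρ^K + Kρ^(K+1)] / [(1-ρ)(1-ρ^(K+1))]
L = 0.60448 × (1 - 8×0.029490 + 7×0.017826) / ((1 - 0.60448) × (1 - 0.017826)) = 1.3831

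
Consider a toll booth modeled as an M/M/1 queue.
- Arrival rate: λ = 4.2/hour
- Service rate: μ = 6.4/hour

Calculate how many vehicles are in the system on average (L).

ρ = λ/μ = 4.2/6.4 = 0.6562
For M/M/1: L = λ/(μ-λ)
L = 4.2/(6.4-4.2) = 4.2/2.20
L = 1.9091 vehicles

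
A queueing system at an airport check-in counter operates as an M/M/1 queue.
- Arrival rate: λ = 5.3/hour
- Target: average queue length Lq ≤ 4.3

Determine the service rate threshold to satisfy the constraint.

For M/M/1: Lq = λ²/(μ(μ-λ))
Need Lq ≤ 4.3, i.e. μ(μ-λ) ≥ λ²/4.3
μ² - 5.3μ - 28.09/4.3 ≥ 0  →  μ² - 5.3μ - 6.53256 ≥ 0
Quadratic formula (positive root): μ = [λ + √(λ² + 4×6.53256)]/2
Discriminant: 28.09 + 4×6.53256 = 54.2202, √54.2202 = 7.3634
μ ≥ (5.3 + 7.3634)/2 = 6.3317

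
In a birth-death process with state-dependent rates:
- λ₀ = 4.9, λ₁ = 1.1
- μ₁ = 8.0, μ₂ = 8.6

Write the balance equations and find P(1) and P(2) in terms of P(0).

Balance equations:
State 0: λ₀P₀ = μ₁P₁ → P₁ = (λ₀/μ₁)P₀ = (4.9/8.0)P₀ = 0.6125P₀
State 1: P₂ = (λ₀λ₁)/(μ₁μ₂)P₀ = (4.9×1.1)/(8.0×8.6)P₀ = 0.07834P₀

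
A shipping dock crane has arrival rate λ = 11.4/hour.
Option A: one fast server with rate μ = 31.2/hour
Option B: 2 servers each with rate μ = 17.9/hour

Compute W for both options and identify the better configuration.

Option A: single server μ = 31.2 (M/M/1)
  ρ_A = 11.4/31.2 = 0.3654
  W_A = 1/(μ-λ) = 1/(31.2-11.4) = 1/19.80 = 0.05051

Option B: 2 servers μ = 17.9 (M/M/2)
  ρ_B = λ/(cμ) = 11.4/(2×17.9) = 0.3184
  Offered load a = λ/μ = cρ = 11.4/17.9 = 0.6369
  P₀ = [ Σₙ₌₀^1 aⁿ/n! + a^2/(2!(1-ρ)) ]⁻¹
  Σ = a^0/0! + a^1/1! = 1.0000 + 0.6369 = 1.6369
  a^2/(2!(1-ρ)) = 0.40561/(2 × 0.68156) = 0.2976
  P₀ = 1/(1.6369 + 0.2976) = 0.5169
  Lq = P₀·a^2·ρ / (2!(1-ρ)²) = 0.51695 × 0.40561 × 0.31844 / (2 × 0.46453) = 0.07187
  Wq_B = Lq/λ = 0.07187/11.4 = 0.006304
  W_B = Wq_B + 1/μ = 0.006304 + 0.05587 = 0.06217

Since W_A = 0.05051 < W_B = 0.06217, Option A (single fast server) has the shorter time in system.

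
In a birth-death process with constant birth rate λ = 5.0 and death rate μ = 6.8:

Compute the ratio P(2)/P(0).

For constant rates: P(n)/P(0) = (λ/μ)^n
P(2)/P(0) = (5.0/6.8)^2 = 0.7353^2 = 0.5407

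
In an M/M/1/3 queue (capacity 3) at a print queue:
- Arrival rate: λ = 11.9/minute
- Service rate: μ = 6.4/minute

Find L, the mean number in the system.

ρ = λ/μ = 11.9/6.4 = 1.8594
P₀ = (1-ρ)/(1-ρ^(K+1)) = (1-1.8594)/(1-1.8594^4) = -0.8594/-10.9534 = 0.07846
P_K = P₀×ρ^K = 0.07846 × 1.8594^3 = 0.07846 × 6.4286 = 0.5044
L = ρ[1 - (K+1)ρ^K + Kρ^(K+1)] / [(1-ρ)(1-ρ^(K+1))]
L = 1.8594 × (1 - 4×6.4286 + 3×11.9534) / ((1 - 1.8594) × (1 - 11.9534)) = 2.2016 jobs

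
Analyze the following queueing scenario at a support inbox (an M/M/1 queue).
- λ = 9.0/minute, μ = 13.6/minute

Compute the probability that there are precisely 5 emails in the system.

ρ = λ/μ = 9.0/13.6 = 0.6618
P(n) = (1-ρ)ρⁿ
P(5) = (1-0.6618) × 0.6618^5
P(5) = 0.33820 × 0.12695
P(5) = 0.04293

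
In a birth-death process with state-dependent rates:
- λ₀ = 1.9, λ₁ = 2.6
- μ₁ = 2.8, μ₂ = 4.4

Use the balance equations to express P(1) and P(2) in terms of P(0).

Balance equations:
State 0: λ₀P₀ = μ₁P₁ → P₁ = (λ₀/μ₁)P₀ = (1.9/2.8)P₀ = 0.6786P₀
State 1: P₂ = (λ₀λ₁)/(μ₁μ₂)P₀ = (1.9×2.6)/(2.8×4.4)P₀ = 0.4010P₀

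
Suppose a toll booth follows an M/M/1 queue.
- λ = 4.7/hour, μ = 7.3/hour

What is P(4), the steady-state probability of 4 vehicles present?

ρ = λ/μ = 4.7/7.3 = 0.64384
P(n) = (1-ρ)ρⁿ
P(4) = (1-0.64384) × 0.64384^4
P(4) = 0.3562 × 0.1718
P(4) = 0.06120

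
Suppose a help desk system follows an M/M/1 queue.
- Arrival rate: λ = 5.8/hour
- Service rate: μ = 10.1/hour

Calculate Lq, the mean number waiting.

ρ = λ/μ = 5.8/10.1 = 0.5743
For M/M/1: Lq = λ²/(μ(μ-λ))
Lq = 33.64/(10.1 × 4.30)
Lq = 0.7746 tickets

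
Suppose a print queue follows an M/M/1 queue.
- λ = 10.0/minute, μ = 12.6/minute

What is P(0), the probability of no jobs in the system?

ρ = λ/μ = 10.0/12.6 = 0.7937
P(0) = 1 - ρ = 1 - 0.7937 = 0.2063
The server is idle 20.63% of the time.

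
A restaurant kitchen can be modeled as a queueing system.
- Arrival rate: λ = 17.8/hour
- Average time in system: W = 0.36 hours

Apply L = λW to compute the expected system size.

Little's Law: L = λW
L = 17.8 × 0.36 = 6.4080 orders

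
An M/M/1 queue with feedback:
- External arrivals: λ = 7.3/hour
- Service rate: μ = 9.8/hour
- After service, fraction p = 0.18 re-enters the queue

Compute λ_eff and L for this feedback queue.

Effective arrival rate: λ_eff = λ/(1-p) = 7.3/(1-0.18) = 7.3/0.82 = 8.90244
ρ = λ_eff/μ = 8.90244/9.8 = 0.908412
L = ρ/(1-ρ) = 0.908412/(1-0.908412) = 9.9185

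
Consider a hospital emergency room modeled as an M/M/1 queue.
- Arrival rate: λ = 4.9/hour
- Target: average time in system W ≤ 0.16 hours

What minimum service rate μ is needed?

For M/M/1: W = 1/(μ-λ)
Need W ≤ 0.16, so 1/(μ-λ) ≤ 0.16
μ - λ ≥ 1/0.16 = 6.2500
μ ≥ 4.9 + 6.2500 = 11.1500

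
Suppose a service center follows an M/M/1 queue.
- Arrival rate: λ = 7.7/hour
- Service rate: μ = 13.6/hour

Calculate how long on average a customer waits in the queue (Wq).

First, compute utilization: ρ = λ/μ = 7.7/13.6 = 0.5662
For M/M/1: Wq = λ/(μ(μ-λ))
Wq = 7.7/(13.6 × (13.6-7.7))
Wq = 7.7/(13.6 × 5.90)
Wq = 0.09596 hours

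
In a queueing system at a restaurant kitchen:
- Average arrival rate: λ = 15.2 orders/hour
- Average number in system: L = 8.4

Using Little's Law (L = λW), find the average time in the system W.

Little's Law: L = λW, so W = L/λ
W = 8.4/15.2 = 0.5526 hours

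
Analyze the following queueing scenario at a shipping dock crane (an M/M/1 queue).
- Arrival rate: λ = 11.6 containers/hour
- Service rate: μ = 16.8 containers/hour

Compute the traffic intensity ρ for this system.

Server utilization: ρ = λ/μ
ρ = 11.6/16.8 = 0.6905
The server is busy 69.05% of the time.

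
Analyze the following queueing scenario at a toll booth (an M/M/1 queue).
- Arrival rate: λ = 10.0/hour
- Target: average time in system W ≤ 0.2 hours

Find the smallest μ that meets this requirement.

For M/M/1: W = 1/(μ-λ)
Need W ≤ 0.2, so 1/(μ-λ) ≤ 0.2
μ - λ ≥ 1/0.2 = 5.0000
μ ≥ 10.0 + 5.0000 = 15.0000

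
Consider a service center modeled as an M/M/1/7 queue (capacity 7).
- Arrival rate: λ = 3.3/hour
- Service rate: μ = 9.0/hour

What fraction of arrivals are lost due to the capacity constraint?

ρ = λ/μ = 3.3/9.0 = 0.36667
P₀ = (1-ρ)/(1-ρ^(K+1)) = (1-0.36667)/(1-0.36667^8) = 0.6333/0.9997 = 0.6335
P_K = P₀×ρ^K = 0.6335 × 0.36667^7 = 0.6335 × 0.0008911 = 0.0005645
Blocking probability = 0.05645%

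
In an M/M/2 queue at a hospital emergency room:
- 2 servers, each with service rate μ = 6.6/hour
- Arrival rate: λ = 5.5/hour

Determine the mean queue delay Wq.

Traffic intensity: ρ = λ/(cμ) = 5.5/(2×6.6) = 0.4167
Since ρ = 0.4167 < 1, system is stable.
Offered load a = λ/μ = cρ = 5.5/6.6 = 0.8333
P₀ = [ Σₙ₌₀^1 aⁿ/n! + a^2/(2!(1-ρ)) ]⁻¹
Σ = a^0/0! + a^1/1! = 1.0000 + 0.8333 = 1.8333
a^2/(2!(1-ρ)) = 0.6944/(2 × 0.5833) = 0.5952
P₀ = 1/(1.8333 + 0.5952) = 0.4118
Lq = P₀·a^2·ρ / (2!(1-ρ)²) = 0.4118 × 0.6944 × 0.4167 / (2 × 0.3403) = 0.1751
Wq = Lq/λ = 0.17507/5.5 = 0.03183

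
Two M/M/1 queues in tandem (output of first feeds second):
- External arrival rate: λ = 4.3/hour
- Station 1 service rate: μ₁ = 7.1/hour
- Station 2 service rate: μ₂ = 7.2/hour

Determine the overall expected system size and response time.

By Jackson's theorem, each station behaves as independent M/M/1.
Station 1: ρ₁ = 4.3/7.1 = 0.6056, L₁ = ρ₁/(1-ρ₁) = λ/(μ₁-λ) = 4.3/2.80 = 1.5357
Station 2: ρ₂ = 4.3/7.2 = 0.5972, L₂ = ρ₂/(1-ρ₂) = λ/(μ₂-λ) = 4.3/2.90 = 1.4828
Total: L = L₁ + L₂ = 1.5357 + 1.4828 = 3.0185
W = L/λ = 3.0185/4.3 = 0.7020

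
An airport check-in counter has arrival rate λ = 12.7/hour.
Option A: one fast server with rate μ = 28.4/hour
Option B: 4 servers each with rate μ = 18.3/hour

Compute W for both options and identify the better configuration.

Option A: single server μ = 28.4 (M/M/1)
  ρ_A = 12.7/28.4 = 0.4472
  W_A = 1/(μ-λ) = 1/(28.4-12.7) = 1/15.70 = 0.06369

Option B: 4 servers μ = 18.3 (M/M/4)
  ρ_B = λ/(cμ) = 12.7/(4×18.3) = 0.1735
  Offered load a = λ/μ = cρ = 12.7/18.3 = 0.6940
  P₀ = [ Σₙ₌₀^3 aⁿ/n! + a^4/(4!(1-ρ)) ]⁻¹
  Σ = a^0/0! + a^1/1! + a^2/2! + a^3/3! = 1.0000 + 0.6940 + 0.2408 + 0.05571 = 1.9905
  a^4/(4!(1-ρ)) = 0.23196/(24 × 0.82650) = 0.01169
  P₀ = 1/(1.9905 + 0.01169) = 0.4995
  Lq = P₀·a^4·ρ / (4!(1-ρ)²) = 0.4995 × 0.2320 × 0.1735 / (24 × 0.6831) = 0.001226
  Wq_B = Lq/λ = 0.001226/12.7 = 0.00009654
  W_B = Wq_B + 1/μ = 0.00009654 + 0.05464 = 0.05474

Since W_B = 0.05474 < W_A = 0.06369, Option B (multiple servers) has the shorter time in system.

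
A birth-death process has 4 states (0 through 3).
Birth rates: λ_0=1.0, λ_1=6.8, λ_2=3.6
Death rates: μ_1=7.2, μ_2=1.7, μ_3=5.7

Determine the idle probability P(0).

Ratios P(n)/P(0) = (λ₀···λₙ₋₁)/(μ₁···μₙ):
P(1)/P(0) = (1.0)/(7.2) = 0.13889
P(2)/P(0) = (1.0×6.8)/(7.2×1.7) = 0.55556
P(3)/P(0) = (1.0×6.8×3.6)/(7.2×1.7×5.7) = 0.35088

Normalization: ∑ P(n) = 1
P(0) × (1.0000 + 0.13889 + 0.55556 + 0.35088) = 1
P(0) × 2.0453 = 1
P(0) = 1/2.0453 = 0.4889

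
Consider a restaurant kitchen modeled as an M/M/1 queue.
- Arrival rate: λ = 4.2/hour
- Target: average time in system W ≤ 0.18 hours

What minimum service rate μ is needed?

For M/M/1: W = 1/(μ-λ)
Need W ≤ 0.18, so 1/(μ-λ) ≤ 0.18
μ - λ ≥ 1/0.18 = 5.5556
μ ≥ 4.2 + 5.5556 = 9.7556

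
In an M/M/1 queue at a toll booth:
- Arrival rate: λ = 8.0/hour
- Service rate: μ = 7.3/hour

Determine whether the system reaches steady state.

Stability requires ρ = λ/(cμ) < 1
ρ = 8.0/(1 × 7.3) = 8.0/7.30 = 1.0959
Since 1.0959 ≥ 1, the system is UNSTABLE.
Queue grows without bound. Need μ > λ = 8.0.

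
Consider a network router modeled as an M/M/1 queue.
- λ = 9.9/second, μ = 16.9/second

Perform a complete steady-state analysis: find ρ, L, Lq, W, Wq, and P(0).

Step 1: ρ = λ/μ = 9.9/16.9 = 0.5858
Step 2: L = λ/(μ-λ) = 9.9/7.00 = 1.4143
Step 3: Lq = λ²/(μ(μ-λ)) = 98.01/(16.9×7.00) = 0.8285
Step 4: W = 1/(μ-λ) = 1/7.00 = 0.14286
Step 5: Wq = λ/(μ(μ-λ)) = 9.9/(16.9×7.00) = 0.08369
Step 6: P(0) = 1-ρ = 0.4142
Verify: L = λW = 9.9×0.14286 = 1.4143 ✔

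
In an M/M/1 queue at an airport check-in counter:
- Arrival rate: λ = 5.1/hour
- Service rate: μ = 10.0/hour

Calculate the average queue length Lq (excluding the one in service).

ρ = λ/μ = 5.1/10.0 = 0.5100
For M/M/1: Lq = λ²/(μ(μ-λ))
Lq = 26.01/(10.0 × 4.90)
Lq = 0.5308 passengers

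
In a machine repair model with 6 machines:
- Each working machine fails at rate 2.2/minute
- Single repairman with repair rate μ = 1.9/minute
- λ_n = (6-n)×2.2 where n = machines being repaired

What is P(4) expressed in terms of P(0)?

P(4)/P(0) = ∏_{i=0}^{4-1} λ_i/μ_{i+1}
= (6-0)×2.2/1.9 × (6-1)×2.2/1.9 × (6-2)×2.2/1.9 × (6-3)×2.2/1.9
= 647.1111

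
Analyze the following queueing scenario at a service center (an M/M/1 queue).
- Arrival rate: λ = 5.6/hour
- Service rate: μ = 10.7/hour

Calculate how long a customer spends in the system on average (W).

First, compute utilization: ρ = λ/μ = 5.6/10.7 = 0.5234
For M/M/1: W = 1/(μ-λ)
W = 1/(10.7-5.6) = 1/5.10
W = 0.1961 hours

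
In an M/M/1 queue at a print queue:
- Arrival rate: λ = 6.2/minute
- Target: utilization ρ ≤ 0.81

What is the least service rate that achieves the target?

ρ = λ/μ, so μ = λ/ρ
μ ≥ 6.2/0.81 = 7.6543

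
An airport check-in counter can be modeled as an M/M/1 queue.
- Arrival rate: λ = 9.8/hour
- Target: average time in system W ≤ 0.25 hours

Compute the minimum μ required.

For M/M/1: W = 1/(μ-λ)
Need W ≤ 0.25, so 1/(μ-λ) ≤ 0.25
μ - λ ≥ 1/0.25 = 4.0000
μ ≥ 9.8 + 4.0000 = 13.8000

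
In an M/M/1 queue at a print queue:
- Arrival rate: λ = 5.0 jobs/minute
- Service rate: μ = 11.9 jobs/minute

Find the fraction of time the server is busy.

Server utilization: ρ = λ/μ
ρ = 5.0/11.9 = 0.4202
The server is busy 42.02% of the time.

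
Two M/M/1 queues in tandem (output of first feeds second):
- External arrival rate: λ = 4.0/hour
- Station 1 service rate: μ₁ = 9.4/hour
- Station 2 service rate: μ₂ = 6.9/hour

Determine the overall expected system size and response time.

By Jackson's theorem, each station behaves as independent M/M/1.
Station 1: ρ₁ = 4.0/9.4 = 0.4255, L₁ = ρ₁/(1-ρ₁) = λ/(μ₁-λ) = 4.0/5.40 = 0.740741
Station 2: ρ₂ = 4.0/6.9 = 0.5797, L₂ = ρ₂/(1-ρ₂) = λ/(μ₂-λ) = 4.0/2.90 = 1.37931
Total: L = L₁ + L₂ = 0.740741 + 1.37931 = 2.1201
W = L/λ = 2.1201/4.0 = 0.5300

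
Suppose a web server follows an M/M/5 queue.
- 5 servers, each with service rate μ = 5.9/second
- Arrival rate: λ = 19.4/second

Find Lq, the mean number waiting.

Traffic intensity: ρ = λ/(cμ) = 19.4/(5×5.9) = 0.6576
Since ρ = 0.6576 < 1, system is stable.
Offered load a = λ/μ = cρ = 19.4/5.9 = 3.2881
P₀ = [ Σₙ₌₀^4 aⁿ/n! + a^5/(5!(1-ρ)) ]⁻¹
Σ = a^0/0! + a^1/1! + a^2/2! + a^3/3! + a^4/4! = 1.0000 + 3.2881 + 5.4059 + 5.9251 + 4.8707 = 20.4898
a^5/(5!(1-ρ)) = 384.3692/(120 × 0.342373) = 9.3555
P₀ = 1/(20.4898 + 9.3555) = 0.03351
Lq = P₀·a^5·ρ / (5!(1-ρ)²) = 0.033506 × 384.3692 × 0.65763 / (120 × 0.11722) = 0.6021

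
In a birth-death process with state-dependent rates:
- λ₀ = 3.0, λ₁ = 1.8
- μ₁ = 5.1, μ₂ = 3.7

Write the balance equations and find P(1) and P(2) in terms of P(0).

Balance equations:
State 0: λ₀P₀ = μ₁P₁ → P₁ = (λ₀/μ₁)P₀ = (3.0/5.1)P₀ = 0.5882P₀
State 1: P₂ = (λ₀λ₁)/(μ₁μ₂)P₀ = (3.0×1.8)/(5.1×3.7)P₀ = 0.2862P₀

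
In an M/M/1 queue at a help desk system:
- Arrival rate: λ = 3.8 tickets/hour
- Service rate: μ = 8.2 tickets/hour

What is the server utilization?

Server utilization: ρ = λ/μ
ρ = 3.8/8.2 = 0.4634
The server is busy 46.34% of the time.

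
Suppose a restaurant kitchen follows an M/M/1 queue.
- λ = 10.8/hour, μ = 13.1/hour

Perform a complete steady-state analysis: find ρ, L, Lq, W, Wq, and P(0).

Step 1: ρ = λ/μ = 10.8/13.1 = 0.8244
Step 2: L = λ/(μ-λ) = 10.8/2.30 = 4.6957
Step 3: Lq = λ²/(μ(μ-λ)) = 116.64/(13.1×2.30) = 3.8712
Step 4: W = 1/(μ-λ) = 1/2.30 = 0.434783
Step 5: Wq = λ/(μ(μ-λ)) = 10.8/(13.1×2.30) = 0.3584
Step 6: P(0) = 1-ρ = 0.1756
Verify: L = λW = 10.8×0.434783 = 4.6957 ✔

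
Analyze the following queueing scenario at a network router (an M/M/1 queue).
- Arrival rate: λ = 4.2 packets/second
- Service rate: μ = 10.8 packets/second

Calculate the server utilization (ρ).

Server utilization: ρ = λ/μ
ρ = 4.2/10.8 = 0.3889
The server is busy 38.89% of the time.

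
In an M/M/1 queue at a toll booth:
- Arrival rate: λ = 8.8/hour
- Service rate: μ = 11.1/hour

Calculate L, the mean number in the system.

ρ = λ/μ = 8.8/11.1 = 0.7928
For M/M/1: L = λ/(μ-λ)
L = 8.8/(11.1-8.8) = 8.8/2.30
L = 3.8261 vehicles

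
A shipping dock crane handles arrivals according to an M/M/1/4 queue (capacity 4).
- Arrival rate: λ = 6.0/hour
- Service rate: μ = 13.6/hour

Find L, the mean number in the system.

ρ = λ/μ = 6.0/13.6 = 0.4412
P₀ = (1-ρ)/(1-ρ^(K+1)) = (1-0.4412)/(1-0.4412^5) = 0.5588/0.9833 = 0.5683
P_K = P₀×ρ^K = 0.5683 × 0.4412^4 = 0.5683 × 0.03789 = 0.02153
L = ρ[1 - (K+1)ρ^K + Kρ^(K+1)] / [(1-ρ)(1-ρ^(K+1))]
L = 0.4412 × (1 - 5×0.037892 + 4×0.016718) / ((1 - 0.4412) × (1 - 0.016718)) = 0.7045 containers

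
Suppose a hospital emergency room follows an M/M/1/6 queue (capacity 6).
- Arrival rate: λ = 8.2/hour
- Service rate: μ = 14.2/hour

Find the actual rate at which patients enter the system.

ρ = λ/μ = 8.2/14.2 = 0.57746
P₀ = (1-ρ)/(1-ρ^(K+1)) = (1-0.57746)/(1-0.57746^7) = 0.42254/0.97859 = 0.4318
P_K = P₀×ρ^K = 0.4318 × 0.57746^6 = 0.4318 × 0.03708 = 0.01601
λ_eff = λ(1-P_K) = 8.2 × (1 - 0.01601) = 8.2 × 0.98399 = 8.0687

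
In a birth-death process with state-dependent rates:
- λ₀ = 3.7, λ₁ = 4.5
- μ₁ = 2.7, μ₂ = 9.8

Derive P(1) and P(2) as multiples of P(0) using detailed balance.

Balance equations:
State 0: λ₀P₀ = μ₁P₁ → P₁ = (λ₀/μ₁)P₀ = (3.7/2.7)P₀ = 1.3704P₀
State 1: P₂ = (λ₀λ₁)/(μ₁μ₂)P₀ = (3.7×4.5)/(2.7×9.8)P₀ = 0.6293P₀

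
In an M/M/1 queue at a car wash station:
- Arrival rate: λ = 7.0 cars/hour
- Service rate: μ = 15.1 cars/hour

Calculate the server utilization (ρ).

Server utilization: ρ = λ/μ
ρ = 7.0/15.1 = 0.4636
The server is busy 46.36% of the time.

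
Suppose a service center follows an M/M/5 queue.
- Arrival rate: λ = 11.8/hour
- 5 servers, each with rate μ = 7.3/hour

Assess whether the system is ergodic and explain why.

Stability requires ρ = λ/(cμ) < 1
ρ = 11.8/(5 × 7.3) = 11.8/36.50 = 0.3233
Since 0.3233 < 1, the system is STABLE.
The servers are busy 32.33% of the time.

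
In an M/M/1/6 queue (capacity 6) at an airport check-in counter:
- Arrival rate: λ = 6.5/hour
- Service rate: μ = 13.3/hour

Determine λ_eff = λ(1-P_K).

ρ = λ/μ = 6.5/13.3 = 0.488722
P₀ = (1-ρ)/(1-ρ^(K+1)) = (1-0.488722)/(1-0.488722^7) = 0.5113/0.9933 = 0.5147
P_K = P₀×ρ^K = 0.51471 × 0.488722^6 = 0.51471 × 0.013626 = 0.007013
λ_eff = λ(1-P_K) = 6.5 × (1 - 0.007013) = 6.5 × 0.99299 = 6.4544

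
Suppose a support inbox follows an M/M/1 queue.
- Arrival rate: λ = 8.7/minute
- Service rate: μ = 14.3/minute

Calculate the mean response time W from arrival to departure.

First, compute utilization: ρ = λ/μ = 8.7/14.3 = 0.6084
For M/M/1: W = 1/(μ-λ)
W = 1/(14.3-8.7) = 1/5.60
W = 0.1786 minutes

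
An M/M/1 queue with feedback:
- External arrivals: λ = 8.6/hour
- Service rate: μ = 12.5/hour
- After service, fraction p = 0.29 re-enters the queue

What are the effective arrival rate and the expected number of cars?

Effective arrival rate: λ_eff = λ/(1-p) = 8.6/(1-0.29) = 8.6/0.71 = 12.112676
ρ = λ_eff/μ = 12.112676/12.5 = 0.9690141
L = ρ/(1-ρ) = 0.9690141/(1-0.9690141) = 31.2727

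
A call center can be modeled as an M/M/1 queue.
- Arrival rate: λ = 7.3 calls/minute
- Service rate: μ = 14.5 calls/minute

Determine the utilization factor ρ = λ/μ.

Server utilization: ρ = λ/μ
ρ = 7.3/14.5 = 0.5034
The server is busy 50.34% of the time.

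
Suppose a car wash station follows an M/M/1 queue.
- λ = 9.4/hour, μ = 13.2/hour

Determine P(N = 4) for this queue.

ρ = λ/μ = 9.4/13.2 = 0.7121
P(n) = (1-ρ)ρⁿ
P(4) = (1-0.7121) × 0.7121^4
P(4) = 0.28790 × 0.25714
P(4) = 0.07403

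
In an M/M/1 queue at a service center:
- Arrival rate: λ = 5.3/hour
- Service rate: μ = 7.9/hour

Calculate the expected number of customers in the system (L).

ρ = λ/μ = 5.3/7.9 = 0.6709
For M/M/1: L = λ/(μ-λ)
L = 5.3/(7.9-5.3) = 5.3/2.60
L = 2.0385 customers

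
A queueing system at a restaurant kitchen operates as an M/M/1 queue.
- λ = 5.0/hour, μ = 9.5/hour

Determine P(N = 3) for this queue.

ρ = λ/μ = 5.0/9.5 = 0.5263
P(n) = (1-ρ)ρⁿ
P(3) = (1-0.5263) × 0.5263^3
P(3) = 0.47370 × 0.14578
P(3) = 0.06906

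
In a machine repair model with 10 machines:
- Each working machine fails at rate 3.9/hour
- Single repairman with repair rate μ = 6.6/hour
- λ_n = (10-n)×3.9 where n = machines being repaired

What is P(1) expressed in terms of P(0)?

P(1)/P(0) = ∏_{i=0}^{1-1} λ_i/μ_{i+1}
= (10-0)×3.9/6.6
= 5.9091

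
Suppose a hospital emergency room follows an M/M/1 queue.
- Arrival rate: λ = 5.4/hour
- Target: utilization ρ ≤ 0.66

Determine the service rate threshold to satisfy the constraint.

ρ = λ/μ, so μ = λ/ρ
μ ≥ 5.4/0.66 = 8.1818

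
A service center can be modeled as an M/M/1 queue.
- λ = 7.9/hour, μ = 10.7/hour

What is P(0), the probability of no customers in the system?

ρ = λ/μ = 7.9/10.7 = 0.7383
P(0) = 1 - ρ = 1 - 0.7383 = 0.2617
The server is idle 26.17% of the time.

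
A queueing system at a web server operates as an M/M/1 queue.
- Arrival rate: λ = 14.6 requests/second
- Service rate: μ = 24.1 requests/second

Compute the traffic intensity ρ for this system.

Server utilization: ρ = λ/μ
ρ = 14.6/24.1 = 0.6058
The server is busy 60.58% of the time.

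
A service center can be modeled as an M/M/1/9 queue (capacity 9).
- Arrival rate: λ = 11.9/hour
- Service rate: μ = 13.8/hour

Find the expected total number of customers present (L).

ρ = λ/μ = 11.9/13.8 = 0.86232
P₀ = (1-ρ)/(1-ρ^(K+1)) = (1-0.86232)/(1-0.86232^10) = 0.1377/0.7727 = 0.1782
P_K = P₀×ρ^K = 0.17819 × 0.86232^9 = 0.17819 × 0.26364 = 0.04698
L = ρ[1 - (K+1)ρ^K + Kρ^(K+1)] / [(1-ρ)(1-ρ^(K+1))]
L = 0.86232 × (1 - 10×0.2636429 + 9×0.2273446) / ((1 - 0.86232) × (1 - 0.2273446)) = 3.3208 customers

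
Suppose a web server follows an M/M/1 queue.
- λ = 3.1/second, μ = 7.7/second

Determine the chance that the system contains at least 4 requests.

ρ = λ/μ = 3.1/7.7 = 0.4026
P(N ≥ n) = ρⁿ
P(N ≥ 4) = 0.4026^4
P(N ≥ 4) = 0.02627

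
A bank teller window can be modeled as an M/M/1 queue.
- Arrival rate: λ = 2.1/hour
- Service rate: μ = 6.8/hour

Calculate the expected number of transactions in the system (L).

ρ = λ/μ = 2.1/6.8 = 0.3088
For M/M/1: L = λ/(μ-λ)
L = 2.1/(6.8-2.1) = 2.1/4.70
L = 0.4468 transactions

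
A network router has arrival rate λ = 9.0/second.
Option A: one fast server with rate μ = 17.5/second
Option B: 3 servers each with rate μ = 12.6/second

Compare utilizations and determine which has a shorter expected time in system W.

Option A: single server μ = 17.5 (M/M/1)
  ρ_A = 9.0/17.5 = 0.5143
  W_A = 1/(μ-λ) = 1/(17.5-9.0) = 1/8.50 = 0.1176

Option B: 3 servers μ = 12.6 (M/M/3)
  ρ_B = λ/(cμ) = 9.0/(3×12.6) = 0.2381
  Offered load a = λ/μ = cρ = 9.0/12.6 = 0.7143
  P₀ = [ Σₙ₌₀^2 aⁿ/n! + a^3/(3!(1-ρ)) ]⁻¹
  Σ = a^0/0! + a^1/1! + a^2/2! = 1.0000 + 0.7143 + 0.2551 = 1.9694
  a^3/(3!(1-ρ)) = 0.36443/(6 × 0.76190) = 0.07972
  P₀ = 1/(1.9694 + 0.07972) = 0.4880
  Lq = P₀·a^3·ρ / (3!(1-ρ)²) = 0.4880 × 0.3644 × 0.2381 / (6 × 0.5805) = 0.01216
  Wq_B = Lq/λ = 0.01216/9.0 = 0.001351
  W_B = Wq_B + 1/μ = 0.001351 + 0.07937 = 0.08072

Since W_B = 0.08072 < W_A = 0.1176, Option B (multiple servers) has the shorter time in system.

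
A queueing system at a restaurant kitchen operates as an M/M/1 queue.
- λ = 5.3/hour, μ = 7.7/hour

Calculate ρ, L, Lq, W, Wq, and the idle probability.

Step 1: ρ = λ/μ = 5.3/7.7 = 0.6883
Step 2: L = λ/(μ-λ) = 5.3/2.40 = 2.2083
Step 3: Lq = λ²/(μ(μ-λ)) = 28.09/(7.7×2.40) = 1.5200
Step 4: W = 1/(μ-λ) = 1/2.40 = 0.416667
Step 5: Wq = λ/(μ(μ-λ)) = 5.3/(7.7×2.40) = 0.2868
Step 6: P(0) = 1-ρ = 0.3117
Verify: L = λW = 5.3×0.416667 = 2.2083 ✔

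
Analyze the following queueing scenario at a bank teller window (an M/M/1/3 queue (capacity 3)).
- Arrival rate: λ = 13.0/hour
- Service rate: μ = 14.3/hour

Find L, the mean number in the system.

ρ = λ/μ = 13.0/14.3 = 0.9091
P₀ = (1-ρ)/(1-ρ^(K+1)) = (1-0.9091)/(1-0.9091^4) = 0.09090/0.3170 = 0.2868
P_K = P₀×ρ^K = 0.2868 × 0.9091^3 = 0.2868 × 0.7513 = 0.2155
L = ρ[1 - (K+1)ρ^K + Kρ^(K+1)] / [(1-ρ)(1-ρ^(K+1))]
L = 0.9091 × (1 - 4×0.751337 + 3×0.683041) / ((1 - 0.9091) × (1 - 0.683041)) = 1.3812 transactions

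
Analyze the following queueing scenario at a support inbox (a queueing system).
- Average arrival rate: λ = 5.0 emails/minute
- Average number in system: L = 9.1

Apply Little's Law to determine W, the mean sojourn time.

Little's Law: L = λW, so W = L/λ
W = 9.1/5.0 = 1.8200 minutes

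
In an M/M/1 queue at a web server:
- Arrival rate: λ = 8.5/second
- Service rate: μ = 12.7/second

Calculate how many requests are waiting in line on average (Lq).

ρ = λ/μ = 8.5/12.7 = 0.6693
For M/M/1: Lq = λ²/(μ(μ-λ))
Lq = 72.25/(12.7 × 4.20)
Lq = 1.3545 requests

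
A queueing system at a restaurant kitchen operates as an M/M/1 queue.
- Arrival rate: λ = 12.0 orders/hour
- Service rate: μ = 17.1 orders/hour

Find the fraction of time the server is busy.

Server utilization: ρ = λ/μ
ρ = 12.0/17.1 = 0.7018
The server is busy 70.18% of the time.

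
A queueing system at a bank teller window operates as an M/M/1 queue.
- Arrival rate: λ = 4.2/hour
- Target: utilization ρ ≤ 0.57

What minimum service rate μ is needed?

ρ = λ/μ, so μ = λ/ρ
μ ≥ 4.2/0.57 = 7.3684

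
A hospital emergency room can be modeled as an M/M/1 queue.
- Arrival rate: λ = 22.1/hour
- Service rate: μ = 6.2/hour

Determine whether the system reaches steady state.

Stability requires ρ = λ/(cμ) < 1
ρ = 22.1/(1 × 6.2) = 22.1/6.20 = 3.5645
Since 3.5645 ≥ 1, the system is UNSTABLE.
Queue grows without bound. Need μ > λ = 22.1.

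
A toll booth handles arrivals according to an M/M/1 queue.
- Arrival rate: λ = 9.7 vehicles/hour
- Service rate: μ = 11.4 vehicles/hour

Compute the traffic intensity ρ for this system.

Server utilization: ρ = λ/μ
ρ = 9.7/11.4 = 0.8509
The server is busy 85.09% of the time.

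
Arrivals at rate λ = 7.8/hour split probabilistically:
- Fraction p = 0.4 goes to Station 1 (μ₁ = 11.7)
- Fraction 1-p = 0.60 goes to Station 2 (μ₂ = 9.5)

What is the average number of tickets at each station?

Effective rates: λ₁ = 7.8×0.4 = 3.12, λ₂ = 7.8×0.60 = 4.68
Station 1: ρ₁ = 3.12/11.7 = 0.26667, L₁ = ρ₁/(1-ρ₁) = 0.26667/(1-0.26667) = 0.3636
Station 2: ρ₂ = 4.68/9.5 = 0.492632, L₂ = ρ₂/(1-ρ₂) = 0.492632/(1-0.492632) = 0.9710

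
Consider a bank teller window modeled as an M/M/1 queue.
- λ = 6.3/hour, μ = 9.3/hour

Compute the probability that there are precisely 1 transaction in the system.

ρ = λ/μ = 6.3/9.3 = 0.6774
P(n) = (1-ρ)ρⁿ
P(1) = (1-0.6774) × 0.6774^1
P(1) = 0.3226 × 0.6774
P(1) = 0.2185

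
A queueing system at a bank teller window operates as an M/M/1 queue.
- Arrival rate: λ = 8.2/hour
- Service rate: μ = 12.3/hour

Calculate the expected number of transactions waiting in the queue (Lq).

ρ = λ/μ = 8.2/12.3 = 0.6667
For M/M/1: Lq = λ²/(μ(μ-λ))
Lq = 67.24/(12.3 × 4.10)
Lq = 1.3333 transactions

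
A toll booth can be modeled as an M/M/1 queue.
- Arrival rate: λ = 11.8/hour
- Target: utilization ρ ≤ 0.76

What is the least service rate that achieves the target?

ρ = λ/μ, so μ = λ/ρ
μ ≥ 11.8/0.76 = 15.5263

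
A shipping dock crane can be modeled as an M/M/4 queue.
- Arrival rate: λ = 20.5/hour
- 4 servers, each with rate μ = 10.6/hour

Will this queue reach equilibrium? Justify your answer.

Stability requires ρ = λ/(cμ) < 1
ρ = 20.5/(4 × 10.6) = 20.5/42.40 = 0.4835
Since 0.4835 < 1, the system is STABLE.
The servers are busy 48.35% of the time.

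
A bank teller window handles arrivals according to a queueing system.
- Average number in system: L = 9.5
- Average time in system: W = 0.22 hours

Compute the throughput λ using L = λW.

Little's Law: L = λW, so λ = L/W
λ = 9.5/0.22 = 43.1818 transactions/hour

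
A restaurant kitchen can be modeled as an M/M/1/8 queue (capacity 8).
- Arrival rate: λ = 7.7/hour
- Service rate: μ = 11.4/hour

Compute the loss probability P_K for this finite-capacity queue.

ρ = λ/μ = 7.7/11.4 = 0.67544
P₀ = (1-ρ)/(1-ρ^(K+1)) = (1-0.67544)/(1-0.67544^9) = 0.32456/0.97074 = 0.3343
P_K = P₀×ρ^K = 0.3343 × 0.67544^8 = 0.3343 × 0.04332 = 0.01448
Blocking probability = 1.45%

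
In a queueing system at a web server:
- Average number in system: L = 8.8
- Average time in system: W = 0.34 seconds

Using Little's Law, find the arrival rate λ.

Little's Law: L = λW, so λ = L/W
λ = 8.8/0.34 = 25.8824 requests/second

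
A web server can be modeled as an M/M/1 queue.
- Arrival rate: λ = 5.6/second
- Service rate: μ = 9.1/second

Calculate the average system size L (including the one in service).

ρ = λ/μ = 5.6/9.1 = 0.6154
For M/M/1: L = λ/(μ-λ)
L = 5.6/(9.1-5.6) = 5.6/3.50
L = 1.6000 requests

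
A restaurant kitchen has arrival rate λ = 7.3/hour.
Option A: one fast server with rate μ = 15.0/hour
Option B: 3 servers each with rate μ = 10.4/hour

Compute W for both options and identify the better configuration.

Option A: single server μ = 15.0 (M/M/1)
  ρ_A = 7.3/15.0 = 0.4867
  W_A = 1/(μ-λ) = 1/(15.0-7.3) = 1/7.70 = 0.1299

Option B: 3 servers μ = 10.4 (M/M/3)
  ρ_B = λ/(cμ) = 7.3/(3×10.4) = 0.2340
  Offered load a = λ/μ = cρ = 7.3/10.4 = 0.7019
  P₀ = [ Σₙ₌₀^2 aⁿ/n! + a^3/(3!(1-ρ)) ]⁻¹
  Σ = a^0/0! + a^1/1! + a^2/2! = 1.0000 + 0.70192 + 0.24635 = 1.9483
  a^3/(3!(1-ρ)) = 0.3458/(6 × 0.7660) = 0.07524
  P₀ = 1/(1.9483 + 0.07524) = 0.4942
  Lq = P₀·a^3·ρ / (3!(1-ρ)²) = 0.4942 × 0.3458 × 0.2340 / (6 × 0.5868) = 0.01136
  Wq_B = Lq/λ = 0.01136/7.3 = 0.001556
  W_B = Wq_B + 1/μ = 0.001556 + 0.09615 = 0.09771

Since W_B = 0.09771 < W_A = 0.1299, Option B (multiple servers) has the shorter time in system.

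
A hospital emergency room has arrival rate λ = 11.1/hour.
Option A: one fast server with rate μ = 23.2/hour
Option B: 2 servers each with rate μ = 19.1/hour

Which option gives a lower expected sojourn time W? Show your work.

Option A: single server μ = 23.2 (M/M/1)
  ρ_A = 11.1/23.2 = 0.4784
  W_A = 1/(μ-λ) = 1/(23.2-11.1) = 1/12.10 = 0.08264

Option B: 2 servers μ = 19.1 (M/M/2)
  ρ_B = λ/(cμ) = 11.1/(2×19.1) = 0.2906
  Offered load a = λ/μ = cρ = 11.1/19.1 = 0.5812
  P₀ = [ Σₙ₌₀^1 aⁿ/n! + a^2/(2!(1-ρ)) ]⁻¹
  Σ = a^0/0! + a^1/1! = 1.0000 + 0.5812 = 1.5812
  a^2/(2!(1-ρ)) = 0.3377/(2 × 0.7094) = 0.2380
  P₀ = 1/(1.5812 + 0.2380) = 0.5497
  Lq = P₀·a^2·ρ / (2!(1-ρ)²) = 0.5497 × 0.3377 × 0.2906 / (2 × 0.5033) = 0.05359
  Wq_B = Lq/λ = 0.053594/11.1 = 0.0048283
  W_B = Wq_B + 1/μ = 0.0048283 + 0.052356 = 0.05718

Since W_B = 0.05718 < W_A = 0.08264, Option B (multiple servers) has the shorter time in system.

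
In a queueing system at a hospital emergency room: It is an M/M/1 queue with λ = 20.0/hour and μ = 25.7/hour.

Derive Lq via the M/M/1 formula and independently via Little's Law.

Method 1 (direct): Lq = λ²/(μ(μ-λ)) = 400.00/(25.7 × 5.70) = 2.7306

Method 2 (Little's Law):
W = 1/(μ-λ) = 1/5.70 = 0.17544
Wq = W - 1/μ = 0.17544 - 0.038911 = 0.13653
Lq = λWq = 20.0 × 0.13653 = 2.7306 ✔ (matches Method 1)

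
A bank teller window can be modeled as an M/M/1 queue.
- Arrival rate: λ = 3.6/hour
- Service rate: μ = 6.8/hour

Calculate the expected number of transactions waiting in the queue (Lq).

ρ = λ/μ = 3.6/6.8 = 0.5294
For M/M/1: Lq = λ²/(μ(μ-λ))
Lq = 12.96/(6.8 × 3.20)
Lq = 0.5956 transactions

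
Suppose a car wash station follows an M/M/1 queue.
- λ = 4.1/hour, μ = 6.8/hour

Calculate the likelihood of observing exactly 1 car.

ρ = λ/μ = 4.1/6.8 = 0.6029
P(n) = (1-ρ)ρⁿ
P(1) = (1-0.6029) × 0.6029^1
P(1) = 0.3971 × 0.6029
P(1) = 0.2394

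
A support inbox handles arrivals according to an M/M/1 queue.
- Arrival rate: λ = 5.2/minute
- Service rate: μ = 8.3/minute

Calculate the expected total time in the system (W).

First, compute utilization: ρ = λ/μ = 5.2/8.3 = 0.6265
For M/M/1: W = 1/(μ-λ)
W = 1/(8.3-5.2) = 1/3.10
W = 0.3226 minutes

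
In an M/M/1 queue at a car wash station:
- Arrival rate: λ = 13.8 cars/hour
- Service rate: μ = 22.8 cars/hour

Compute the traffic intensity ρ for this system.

Server utilization: ρ = λ/μ
ρ = 13.8/22.8 = 0.6053
The server is busy 60.53% of the time.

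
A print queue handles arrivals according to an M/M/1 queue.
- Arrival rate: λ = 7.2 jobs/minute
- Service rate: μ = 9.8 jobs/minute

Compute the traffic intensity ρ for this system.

Server utilization: ρ = λ/μ
ρ = 7.2/9.8 = 0.7347
The server is busy 73.47% of the time.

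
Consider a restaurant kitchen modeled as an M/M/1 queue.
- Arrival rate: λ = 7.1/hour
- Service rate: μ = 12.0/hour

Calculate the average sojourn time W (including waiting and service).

First, compute utilization: ρ = λ/μ = 7.1/12.0 = 0.5917
For M/M/1: W = 1/(μ-λ)
W = 1/(12.0-7.1) = 1/4.90
W = 0.2041 hours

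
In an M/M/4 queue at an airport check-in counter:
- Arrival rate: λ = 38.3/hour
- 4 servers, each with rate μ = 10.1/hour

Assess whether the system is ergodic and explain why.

Stability requires ρ = λ/(cμ) < 1
ρ = 38.3/(4 × 10.1) = 38.3/40.40 = 0.9480
Since 0.9480 < 1, the system is STABLE.
The servers are busy 94.80% of the time.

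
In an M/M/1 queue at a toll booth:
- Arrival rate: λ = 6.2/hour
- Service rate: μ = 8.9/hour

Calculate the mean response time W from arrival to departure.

First, compute utilization: ρ = λ/μ = 6.2/8.9 = 0.6966
For M/M/1: W = 1/(μ-λ)
W = 1/(8.9-6.2) = 1/2.70
W = 0.3704 hours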